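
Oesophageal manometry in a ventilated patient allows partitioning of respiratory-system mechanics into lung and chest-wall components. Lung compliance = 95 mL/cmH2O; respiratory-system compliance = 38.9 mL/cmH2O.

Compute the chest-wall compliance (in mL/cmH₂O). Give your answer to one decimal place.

65.9

1/Ccw = 1/Crs − 1/CL.
1/Ccw = 1/38.9 − 1/95 = 0.01518.
Ccw = 65.876 mL/cmH2O.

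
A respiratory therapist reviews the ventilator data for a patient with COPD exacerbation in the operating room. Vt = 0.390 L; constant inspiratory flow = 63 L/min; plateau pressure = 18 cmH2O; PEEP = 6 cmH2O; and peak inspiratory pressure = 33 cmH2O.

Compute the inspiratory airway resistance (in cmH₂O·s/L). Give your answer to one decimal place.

14.3

Flow: 63 L/min ÷ 60 = 1.05 L/s.
Raw = (PIP − Pplat) / flow = (33 − 18) / 1.05 = 15.0 / 1.05 = 14.286 cmH2O·s/L.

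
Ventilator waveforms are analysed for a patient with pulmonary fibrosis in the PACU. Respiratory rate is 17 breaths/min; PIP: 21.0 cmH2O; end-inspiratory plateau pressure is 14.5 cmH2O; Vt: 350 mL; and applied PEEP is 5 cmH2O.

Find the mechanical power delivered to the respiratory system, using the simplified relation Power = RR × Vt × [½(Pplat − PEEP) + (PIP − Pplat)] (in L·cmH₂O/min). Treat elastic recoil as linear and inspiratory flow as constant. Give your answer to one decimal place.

Per-breath work = Vt × [½(Pplat−PEEP) + (PIP−Pplat)] = 0.350 × [0.5×9.5 + 6.5] = 0.350 × 11.25 = 3.938 L·cmH2O.
Power = 17 × 3.938 = 66.946 L·cmH2O/min.

66.9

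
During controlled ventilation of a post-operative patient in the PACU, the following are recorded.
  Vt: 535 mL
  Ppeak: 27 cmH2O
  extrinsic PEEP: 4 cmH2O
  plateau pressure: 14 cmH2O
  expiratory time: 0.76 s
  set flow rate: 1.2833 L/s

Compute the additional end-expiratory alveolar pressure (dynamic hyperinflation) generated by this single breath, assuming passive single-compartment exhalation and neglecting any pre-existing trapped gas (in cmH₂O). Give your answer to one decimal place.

2.5

R = (PIP − Pplat)/V̇ = (27 − 14) / 1.2833 = 13.0/1.2833 = 10.13 cmH2O·s/L.
C = Vt/(Pplat − PEEP) = 535.0 / (14 − 4) = 535.0/10.0 = 53.5 mL/cmH2O.
τ = R × C = 10.13 × 0.0535 L/cmH2O = 0.542 s.
Fraction remaining = e^(−Te/τ) = e^(−0.76/0.542) = 0.2461; trapped volume = 535.0 × 0.2461 = 131.66 mL.
Additional alveolar pressure from trapping ≈ V_trapped / C = 131.66 / 53.5 = 2.461 cmH2O.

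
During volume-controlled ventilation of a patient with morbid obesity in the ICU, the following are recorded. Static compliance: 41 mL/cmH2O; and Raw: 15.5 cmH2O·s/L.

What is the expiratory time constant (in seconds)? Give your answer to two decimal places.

0.64

τ = R × C = 15.5 × 41 mL/cmH2O = 15.5 × 0.041 L/cmH2O = 0.6355 s.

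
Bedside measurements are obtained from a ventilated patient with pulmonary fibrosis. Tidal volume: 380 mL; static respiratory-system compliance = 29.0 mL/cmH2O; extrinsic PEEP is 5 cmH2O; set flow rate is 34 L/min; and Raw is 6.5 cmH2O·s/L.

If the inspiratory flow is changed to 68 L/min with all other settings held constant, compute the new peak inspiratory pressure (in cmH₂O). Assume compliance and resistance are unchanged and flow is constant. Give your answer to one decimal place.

Flow: 34 L/min ÷ 60 = 0.5667 L/s.
New flow: 68 L/min ÷ 60 = 1.1333 L/s.
PIP = Vt/C + R·V̇ + PEEP (constant-flow equation of motion).
Only the resistive term changes: ΔPIP = R × ΔV̇ = 6.5 × (1.1333 − 0.5667) = 6.5 × 0.5666 = 3.683 cmH2O.
Original PIP = 380/29.0 + 6.5×0.5667 + 5 = 21.787 cmH2O; new PIP = 21.787 + (3.683) = 25.47 cmH2O.

25.5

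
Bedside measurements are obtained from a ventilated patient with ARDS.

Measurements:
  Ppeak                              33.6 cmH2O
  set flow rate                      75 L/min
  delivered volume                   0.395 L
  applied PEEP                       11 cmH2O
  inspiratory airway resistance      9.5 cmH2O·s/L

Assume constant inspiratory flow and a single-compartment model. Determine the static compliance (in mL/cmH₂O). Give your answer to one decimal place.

Flow: 75 L/min ÷ 60 = 1.25 L/s.
Equation of motion (constant flow): PIP = Vt/C + R·V̇ + PEEP.
Vt/C = PIP − R·V̇ − PEEP = 33.6 − 9.5×1.25 − 11 = 33.6 − 11.875 − 11 = 10.725 cmH2O.
C = Vt / 10.725 = 395 / 10.725 = 36.83 mL/cmH2O.

36.8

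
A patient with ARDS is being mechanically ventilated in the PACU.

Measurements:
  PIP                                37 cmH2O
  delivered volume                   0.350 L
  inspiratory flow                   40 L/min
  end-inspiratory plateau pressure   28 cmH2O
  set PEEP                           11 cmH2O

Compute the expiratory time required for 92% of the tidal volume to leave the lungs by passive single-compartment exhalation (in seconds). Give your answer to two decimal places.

Flow: 40 L/min ÷ 60 = 0.6667 L/s.
R = (PIP − Pplat)/V̇ = (37 − 28) / 0.6667 = 9.0/0.6667 = 13.499 cmH2O·s/L.
C = Vt/(Pplat − PEEP) = 350.0 / (28 − 11) = 350.0/17.0 = 20.588 mL/cmH2O.
τ = R × C = 13.499 × 0.02059 L/cmH2O = 0.2779 s.
t = −τ·ln(1 − 0.92) = −0.2779·ln(0.08) = 0.7019 s.

0.70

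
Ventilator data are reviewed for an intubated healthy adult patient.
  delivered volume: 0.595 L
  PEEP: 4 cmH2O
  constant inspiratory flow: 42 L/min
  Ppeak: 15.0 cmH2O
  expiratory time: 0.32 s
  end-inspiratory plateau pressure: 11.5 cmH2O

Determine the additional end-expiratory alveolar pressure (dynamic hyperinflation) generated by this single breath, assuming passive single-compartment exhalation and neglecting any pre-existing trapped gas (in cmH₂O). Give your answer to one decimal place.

Flow: 42 L/min ÷ 60 = 0.7 L/s.
R = (PIP − Pplat)/V̇ = (15.0 − 11.5) / 0.7 = 3.5/0.7 = 5.0 cmH2O·s/L.
C = Vt/(Pplat − PEEP) = 595.0 / (11.5 − 4) = 595.0/7.5 = 79.333 mL/cmH2O.
τ = R × C = 5.0 × 0.07933 L/cmH2O = 0.3967 s.
Fraction remaining = e^(−Te/τ) = e^(−0.32/0.3967) = 0.4463; trapped volume = 595.0 × 0.4463 = 265.55 mL.
Additional alveolar pressure from trapping ≈ V_trapped / C = 265.55 / 79.333 = 3.347 cmH2O.

3.3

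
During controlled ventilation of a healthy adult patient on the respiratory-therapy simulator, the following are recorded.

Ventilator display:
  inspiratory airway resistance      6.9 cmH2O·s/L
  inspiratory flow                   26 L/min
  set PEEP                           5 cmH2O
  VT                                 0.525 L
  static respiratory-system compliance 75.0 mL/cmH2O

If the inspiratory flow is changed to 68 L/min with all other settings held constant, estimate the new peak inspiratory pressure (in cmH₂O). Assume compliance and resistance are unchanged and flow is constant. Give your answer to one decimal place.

Flow: 26 L/min ÷ 60 = 0.4333 L/s.
New flow: 68 L/min ÷ 60 = 1.1333 L/s.
PIP = Vt/C + R·V̇ + PEEP (constant-flow equation of motion).
Only the resistive term changes: ΔPIP = R × ΔV̇ = 6.9 × (1.1333 − 0.4333) = 6.9 × 0.7 = 4.83 cmH2O.
Original PIP = 525/75.0 + 6.9×0.4333 + 5 = 14.99 cmH2O; new PIP = 14.99 + (4.83) = 19.82 cmH2O.

19.8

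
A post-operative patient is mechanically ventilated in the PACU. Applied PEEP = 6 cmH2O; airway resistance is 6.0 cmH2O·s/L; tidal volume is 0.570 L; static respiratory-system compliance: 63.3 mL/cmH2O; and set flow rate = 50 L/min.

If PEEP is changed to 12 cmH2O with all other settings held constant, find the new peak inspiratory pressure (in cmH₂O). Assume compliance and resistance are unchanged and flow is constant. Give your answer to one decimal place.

Flow: 50 L/min ÷ 60 = 0.8333 L/s.
PIP = Vt/C + R·V̇ + PEEP (constant-flow equation of motion).
Only the baseline term changes: ΔPIP = ΔPEEP = 12 − 6 = 6.0 cmH2O.
Original PIP = 570/63.3 + 6.0×0.8333 + 6 = 20.005 cmH2O; new PIP = 20.005 + (6.0) = 26.005 cmH2O.

26.0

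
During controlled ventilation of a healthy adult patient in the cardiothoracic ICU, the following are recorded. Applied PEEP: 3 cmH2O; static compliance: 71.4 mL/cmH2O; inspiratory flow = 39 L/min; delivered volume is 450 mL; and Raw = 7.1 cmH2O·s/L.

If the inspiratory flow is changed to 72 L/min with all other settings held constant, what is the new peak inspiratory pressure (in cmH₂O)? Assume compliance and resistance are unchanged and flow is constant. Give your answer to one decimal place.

17.8

Flow: 39 L/min ÷ 60 = 0.65 L/s.
New flow: 72 L/min ÷ 60 = 1.2 L/s.
PIP = Vt/C + R·V̇ + PEEP (constant-flow equation of motion).
Only the resistive term changes: ΔPIP = R × ΔV̇ = 7.1 × (1.2 − 0.65) = 7.1 × 0.55 = 3.905 cmH2O.
Original PIP = 450/71.4 + 7.1×0.65 + 3 = 13.918 cmH2O; new PIP = 13.918 + (3.905) = 17.823 cmH2O.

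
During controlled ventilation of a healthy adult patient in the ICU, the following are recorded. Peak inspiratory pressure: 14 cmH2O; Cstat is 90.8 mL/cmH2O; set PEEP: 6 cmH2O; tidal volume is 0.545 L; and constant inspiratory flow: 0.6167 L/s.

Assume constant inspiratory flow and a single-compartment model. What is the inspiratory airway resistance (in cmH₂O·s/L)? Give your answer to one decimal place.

3.2

Equation of motion (constant flow): PIP = Vt/C + R·V̇ + PEEP.
R·V̇ = PIP − Vt/C − PEEP = 14 − 545/90.8 − 6 = 14 − 6.002 − 6 = 1.998 cmH2O.
R = 1.998 / 0.6167 = 3.24 cmH2O·s/L.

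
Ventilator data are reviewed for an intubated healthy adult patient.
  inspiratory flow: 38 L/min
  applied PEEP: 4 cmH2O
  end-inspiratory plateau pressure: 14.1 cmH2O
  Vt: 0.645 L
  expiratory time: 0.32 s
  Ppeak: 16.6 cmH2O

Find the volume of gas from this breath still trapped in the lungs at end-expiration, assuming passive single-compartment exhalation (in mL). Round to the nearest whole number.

181

Flow: 38 L/min ÷ 60 = 0.6333 L/s.
R = (PIP − Pplat)/V̇ = (16.6 − 14.1) / 0.6333 = 2.5/0.6333 = 3.948 cmH2O·s/L.
C = Vt/(Pplat − PEEP) = 645.0 / (14.1 − 4) = 645.0/10.1 = 63.861 mL/cmH2O.
τ = R × C = 3.948 × 0.06386 L/cmH2O = 0.2521 s.
Fraction remaining = e^(−Te/τ) = e^(−0.32/0.2521) = 0.281.
Trapped volume = 645.0 × 0.281 = 181.25 mL.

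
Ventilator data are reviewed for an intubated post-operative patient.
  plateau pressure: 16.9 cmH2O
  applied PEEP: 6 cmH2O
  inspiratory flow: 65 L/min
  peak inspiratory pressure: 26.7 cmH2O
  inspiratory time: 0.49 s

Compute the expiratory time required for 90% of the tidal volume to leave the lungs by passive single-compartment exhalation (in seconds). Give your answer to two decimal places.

Flow: 65 L/min ÷ 60 = 1.0833 L/s.
Vt = flow × Ti = 1.0833 L/s × 0.49 s × 1000 mL/L = 530.82 mL.
R = (PIP − Pplat)/V̇ = (26.7 − 16.9) / 1.0833 = 9.8/1.0833 = 9.046 cmH2O·s/L.
C = Vt/(Pplat − PEEP) = 530.82 / (16.9 − 6) = 530.82/10.9 = 48.699 mL/cmH2O.
τ = R × C = 9.046 × 0.0487 L/cmH2O = 0.4405 s.
t = −τ·ln(1 − 0.90) = −0.4405·ln(0.1) = 1.014 s.

1.01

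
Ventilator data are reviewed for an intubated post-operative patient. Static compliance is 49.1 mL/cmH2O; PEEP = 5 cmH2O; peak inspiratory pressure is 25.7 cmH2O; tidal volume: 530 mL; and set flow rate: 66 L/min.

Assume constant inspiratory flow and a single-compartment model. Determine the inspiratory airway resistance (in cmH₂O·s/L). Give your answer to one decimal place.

Flow: 66 L/min ÷ 60 = 1.1 L/s.
Equation of motion (constant flow): PIP = Vt/C + R·V̇ + PEEP.
R·V̇ = PIP − Vt/C − PEEP = 25.7 − 530/49.1 − 5 = 25.7 − 10.794 − 5 = 9.906 cmH2O.
R = 9.906 / 1.1 = 9.005 cmH2O·s/L.

9.0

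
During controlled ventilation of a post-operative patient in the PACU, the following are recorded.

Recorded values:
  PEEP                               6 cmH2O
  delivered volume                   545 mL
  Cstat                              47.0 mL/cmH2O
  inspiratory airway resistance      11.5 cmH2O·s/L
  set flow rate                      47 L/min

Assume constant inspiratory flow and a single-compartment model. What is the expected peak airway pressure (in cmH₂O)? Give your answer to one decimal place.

26.6

Flow: 47 L/min ÷ 60 = 0.7833 L/s.
Equation of motion (constant flow): PIP = Vt/C + R·V̇ + PEEP.
PIP = 545/47.0 + 11.5×0.7833 + 6 = 11.596 + 9.008 + 6 = 26.604 cmH2O.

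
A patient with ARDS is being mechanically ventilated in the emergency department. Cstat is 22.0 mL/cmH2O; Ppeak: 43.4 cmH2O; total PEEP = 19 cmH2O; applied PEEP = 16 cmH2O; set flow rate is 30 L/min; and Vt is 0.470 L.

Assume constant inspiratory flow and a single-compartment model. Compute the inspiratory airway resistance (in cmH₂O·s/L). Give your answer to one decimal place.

Flow: 30 L/min ÷ 60 = 0.5 L/s.
Total PEEP = 19 cmH2O (set 16 + intrinsic 3); this is the baseline alveolar pressure.
Equation of motion (constant flow): PIP = Vt/C + R·V̇ + PEEP.
R·V̇ = PIP − Vt/C − PEEP = 43.4 − 470/22.0 − 19 = 43.4 − 21.364 − 19 = 3.036 cmH2O.
R = 3.036 / 0.5 = 6.072 cmH2O·s/L.

6.1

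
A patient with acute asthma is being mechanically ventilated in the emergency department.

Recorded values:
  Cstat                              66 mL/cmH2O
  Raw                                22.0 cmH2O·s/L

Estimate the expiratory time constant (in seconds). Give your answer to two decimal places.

1.45

τ = R × C = 22.0 × 66 mL/cmH2O = 22.0 × 0.066 L/cmH2O = 1.452 s.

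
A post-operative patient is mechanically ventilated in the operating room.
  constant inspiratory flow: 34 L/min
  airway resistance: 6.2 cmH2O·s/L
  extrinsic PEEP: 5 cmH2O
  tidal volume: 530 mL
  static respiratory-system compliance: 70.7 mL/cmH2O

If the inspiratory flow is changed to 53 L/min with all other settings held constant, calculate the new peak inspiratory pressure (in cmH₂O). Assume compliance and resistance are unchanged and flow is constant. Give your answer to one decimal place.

Flow: 34 L/min ÷ 60 = 0.5667 L/s.
New flow: 53 L/min ÷ 60 = 0.8833 L/s.
PIP = Vt/C + R·V̇ + PEEP (constant-flow equation of motion).
Only the resistive term changes: ΔPIP = R × ΔV̇ = 6.2 × (0.8833 − 0.5667) = 6.2 × 0.3166 = 1.963 cmH2O.
Original PIP = 530/70.7 + 6.2×0.5667 + 5 = 16.01 cmH2O; new PIP = 16.01 + (1.963) = 17.973 cmH2O.

18.0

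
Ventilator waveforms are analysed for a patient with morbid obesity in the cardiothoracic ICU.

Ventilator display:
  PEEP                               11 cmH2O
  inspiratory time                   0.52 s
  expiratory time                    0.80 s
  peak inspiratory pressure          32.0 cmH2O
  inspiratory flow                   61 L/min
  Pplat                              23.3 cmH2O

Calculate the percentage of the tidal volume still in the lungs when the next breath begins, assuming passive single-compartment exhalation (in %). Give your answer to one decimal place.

Flow: 61 L/min ÷ 60 = 1.0167 L/s.
Vt = flow × Ti = 1.0167 L/s × 0.52 s × 1000 mL/L = 528.68 mL.
R = (PIP − Pplat)/V̇ = (32.0 − 23.3) / 1.0167 = 8.7/1.0167 = 8.557 cmH2O·s/L.
C = Vt/(Pplat − PEEP) = 528.68 / (23.3 − 11) = 528.68/12.3 = 42.982 mL/cmH2O.
τ = R × C = 8.557 × 0.04298 L/cmH2O = 0.3678 s.
Fraction remaining at end-expiration = e^(−Te/τ) = e^(−0.80/0.3678) = 0.1136 → 11.36%.

11.4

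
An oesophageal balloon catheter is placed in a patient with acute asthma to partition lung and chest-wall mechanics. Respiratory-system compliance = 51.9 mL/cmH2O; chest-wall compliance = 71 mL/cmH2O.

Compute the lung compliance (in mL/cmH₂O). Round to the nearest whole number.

1/CL = 1/Crs − 1/Ccw.
1/CL = 1/51.9 − 1/71 = 0.005183.
CL = 192.94 mL/cmH2O.

193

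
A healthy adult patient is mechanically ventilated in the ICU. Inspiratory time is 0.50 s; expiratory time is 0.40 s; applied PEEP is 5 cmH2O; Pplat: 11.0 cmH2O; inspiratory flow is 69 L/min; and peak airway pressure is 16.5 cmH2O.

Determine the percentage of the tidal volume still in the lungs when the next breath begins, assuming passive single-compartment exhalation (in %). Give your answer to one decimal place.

Flow: 69 L/min ÷ 60 = 1.15 L/s.
Vt = flow × Ti = 1.15 L/s × 0.50 s × 1000 mL/L = 575.0 mL.
R = (PIP − Pplat)/V̇ = (16.5 − 11.0) / 1.15 = 5.5/1.15 = 4.783 cmH2O·s/L.
C = Vt/(Pplat − PEEP) = 575.0 / (11.0 − 5) = 575.0/6.0 = 95.833 mL/cmH2O.
τ = R × C = 4.783 × 0.09583 L/cmH2O = 0.4584 s.
Fraction remaining at end-expiration = e^(−Te/τ) = e^(−0.40/0.4584) = 0.4179 → 41.79%.

41.8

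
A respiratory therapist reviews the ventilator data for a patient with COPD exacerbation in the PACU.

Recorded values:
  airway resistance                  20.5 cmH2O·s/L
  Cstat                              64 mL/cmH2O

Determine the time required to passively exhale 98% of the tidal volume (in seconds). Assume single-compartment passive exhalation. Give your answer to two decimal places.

5.13

τ = R × C = 20.5 × 64 mL/cmH2O = 20.5 × 0.064 L/cmH2O = 1.312 s.
Exhaled fraction f = 1 − e^(−t/τ) → t = −τ·ln(1 − f) = −1.312·ln(0.02) = 5.133 s.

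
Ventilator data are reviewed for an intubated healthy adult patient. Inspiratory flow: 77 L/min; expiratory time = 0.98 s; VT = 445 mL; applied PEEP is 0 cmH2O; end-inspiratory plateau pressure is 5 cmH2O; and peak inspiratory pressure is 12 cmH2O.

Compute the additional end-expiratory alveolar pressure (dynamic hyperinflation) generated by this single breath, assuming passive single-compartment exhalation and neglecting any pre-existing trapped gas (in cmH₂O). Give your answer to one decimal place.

0.7

Flow: 77 L/min ÷ 60 = 1.2833 L/s.
R = (PIP − Pplat)/V̇ = (12 − 5) / 1.2833 = 7.0/1.2833 = 5.455 cmH2O·s/L.
C = Vt/(Pplat − PEEP) = 445.0 / (5 − 0) = 445.0/5.0 = 89.0 mL/cmH2O.
τ = R × C = 5.455 × 0.089 L/cmH2O = 0.4855 s.
Fraction remaining = e^(−Te/τ) = e^(−0.98/0.4855) = 0.1328; trapped volume = 445.0 × 0.1328 = 59.096 mL.
Additional alveolar pressure from trapping ≈ V_trapped / C = 59.096 / 89.0 = 0.664 cmH2O.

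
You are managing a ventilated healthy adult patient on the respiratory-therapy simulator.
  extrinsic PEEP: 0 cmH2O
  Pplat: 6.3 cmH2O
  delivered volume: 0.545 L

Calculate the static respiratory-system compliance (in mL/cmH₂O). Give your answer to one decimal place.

86.5

Cstat = Vt / (Pplat − PEEP) = 545 / (6.3 − 0) = 545 / 6.3 = 86.508 mL/cmH2O.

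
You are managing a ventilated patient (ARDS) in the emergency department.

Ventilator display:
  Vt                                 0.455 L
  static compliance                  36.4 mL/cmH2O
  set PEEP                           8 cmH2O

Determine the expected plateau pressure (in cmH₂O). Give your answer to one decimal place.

Pplat = PEEP + Vt / Cstat = 8 + 455 / 36.4 = 8 + 12.5 = 20.5 cmH2O.

20.5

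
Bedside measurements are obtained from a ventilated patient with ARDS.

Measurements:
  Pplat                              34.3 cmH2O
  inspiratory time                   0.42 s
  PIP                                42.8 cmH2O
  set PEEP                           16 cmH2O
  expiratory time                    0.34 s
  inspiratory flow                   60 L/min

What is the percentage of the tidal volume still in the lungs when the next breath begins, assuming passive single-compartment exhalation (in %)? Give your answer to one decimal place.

17.5

Flow: 60 L/min ÷ 60 = 1 L/s.
Vt = flow × Ti = 1 L/s × 0.42 s × 1000 mL/L = 420.0 mL.
R = (PIP − Pplat)/V̇ = (42.8 − 34.3) / 1 = 8.5/1 = 8.5 cmH2O·s/L.
C = Vt/(Pplat − PEEP) = 420.0 / (34.3 − 16) = 420.0/18.3 = 22.951 mL/cmH2O.
τ = R × C = 8.5 × 0.02295 L/cmH2O = 0.1951 s.
Fraction remaining at end-expiration = e^(−Te/τ) = e^(−0.34/0.1951) = 0.175 → 17.5%.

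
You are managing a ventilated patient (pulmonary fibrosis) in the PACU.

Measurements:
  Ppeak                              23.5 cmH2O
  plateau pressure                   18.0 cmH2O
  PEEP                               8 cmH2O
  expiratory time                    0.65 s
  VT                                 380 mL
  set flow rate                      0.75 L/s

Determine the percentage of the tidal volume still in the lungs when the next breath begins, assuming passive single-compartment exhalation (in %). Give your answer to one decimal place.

9.7

R = (PIP − Pplat)/V̇ = (23.5 − 18.0) / 0.75 = 5.5/0.75 = 7.333 cmH2O·s/L.
C = Vt/(Pplat − PEEP) = 380.0 / (18.0 − 8) = 380.0/10.0 = 38.0 mL/cmH2O.
τ = R × C = 7.333 × 0.038 L/cmH2O = 0.2787 s.
Fraction remaining at end-expiration = e^(−Te/τ) = e^(−0.65/0.2787) = 0.09708 → 9.708%.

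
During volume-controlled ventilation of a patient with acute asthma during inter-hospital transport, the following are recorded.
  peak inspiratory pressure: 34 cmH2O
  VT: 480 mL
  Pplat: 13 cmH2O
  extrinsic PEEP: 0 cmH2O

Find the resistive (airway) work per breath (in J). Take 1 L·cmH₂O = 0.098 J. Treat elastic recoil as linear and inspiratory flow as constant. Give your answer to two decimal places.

0.99

With constant inspiratory flow the resistive pressure is constant at PIP − Pplat = 34 − 13 = 21.0 cmH2O, so resistive work = 21.0 × 0.480 = 10.08 L·cmH2O.
× 0.098 J/(L·cmH2O) → 0.9878 J.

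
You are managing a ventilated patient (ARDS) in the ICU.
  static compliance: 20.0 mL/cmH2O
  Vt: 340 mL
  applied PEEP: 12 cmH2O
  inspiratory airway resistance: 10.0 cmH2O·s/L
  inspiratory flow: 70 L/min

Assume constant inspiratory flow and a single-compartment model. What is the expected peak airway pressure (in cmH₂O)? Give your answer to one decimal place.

Flow: 70 L/min ÷ 60 = 1.1667 L/s.
Equation of motion (constant flow): PIP = Vt/C + R·V̇ + PEEP.
PIP = 340/20.0 + 10.0×1.1667 + 12 = 17.0 + 11.667 + 12 = 40.667 cmH2O.

40.7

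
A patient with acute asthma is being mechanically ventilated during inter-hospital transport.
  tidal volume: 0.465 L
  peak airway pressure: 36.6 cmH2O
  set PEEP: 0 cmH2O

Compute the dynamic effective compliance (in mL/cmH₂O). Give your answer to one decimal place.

12.7

Dynamic compliance = Vt / (PIP − PEEP) = 465 / (36.6 − 0) = 465 / 36.6 = 12.705 mL/cmH2O.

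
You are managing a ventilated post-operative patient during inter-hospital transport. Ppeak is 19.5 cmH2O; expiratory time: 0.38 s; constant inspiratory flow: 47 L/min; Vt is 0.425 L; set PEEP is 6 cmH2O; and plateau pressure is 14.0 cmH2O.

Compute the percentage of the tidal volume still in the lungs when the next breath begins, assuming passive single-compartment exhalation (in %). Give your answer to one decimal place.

Flow: 47 L/min ÷ 60 = 0.7833 L/s.
R = (PIP − Pplat)/V̇ = (19.5 − 14.0) / 0.7833 = 5.5/0.7833 = 7.022 cmH2O·s/L.
C = Vt/(Pplat − PEEP) = 425.0 / (14.0 − 6) = 425.0/8.0 = 53.125 mL/cmH2O.
τ = R × C = 7.022 × 0.05313 L/cmH2O = 0.3731 s.
Fraction remaining at end-expiration = e^(−Te/τ) = e^(−0.38/0.3731) = 0.3611 → 36.11%.

36.1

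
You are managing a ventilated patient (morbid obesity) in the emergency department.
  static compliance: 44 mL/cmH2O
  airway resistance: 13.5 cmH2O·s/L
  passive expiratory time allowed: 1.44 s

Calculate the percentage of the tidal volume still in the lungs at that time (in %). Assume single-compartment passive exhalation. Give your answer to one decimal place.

8.9

τ = R × C = 13.5 × 44 mL/cmH2O = 13.5 × 0.044 L/cmH2O = 0.594 s.
Passive exhalation: V(t)/V₀ = e^(−t/τ) = e^(−1.44/0.594) = 0.08855.
Fraction remaining = 0.08855 → 8.855%.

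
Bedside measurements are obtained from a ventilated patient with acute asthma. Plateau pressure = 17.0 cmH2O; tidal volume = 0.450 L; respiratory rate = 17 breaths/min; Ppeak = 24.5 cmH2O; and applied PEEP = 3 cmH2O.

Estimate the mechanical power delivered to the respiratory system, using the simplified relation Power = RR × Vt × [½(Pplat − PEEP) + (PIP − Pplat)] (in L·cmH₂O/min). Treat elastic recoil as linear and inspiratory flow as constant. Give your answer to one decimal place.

Per-breath work = Vt × [½(Pplat−PEEP) + (PIP−Pplat)] = 0.450 × [0.5×14.0 + 7.5] = 0.450 × 14.5 = 6.525 L·cmH2O.
Power = 17 × 6.525 = 110.93 L·cmH2O/min.

110.9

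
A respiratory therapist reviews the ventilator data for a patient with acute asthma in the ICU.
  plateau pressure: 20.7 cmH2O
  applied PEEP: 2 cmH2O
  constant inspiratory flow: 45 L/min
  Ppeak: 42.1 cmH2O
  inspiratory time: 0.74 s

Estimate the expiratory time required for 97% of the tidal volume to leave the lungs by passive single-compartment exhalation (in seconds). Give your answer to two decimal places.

Flow: 45 L/min ÷ 60 = 0.75 L/s.
Vt = flow × Ti = 0.75 L/s × 0.74 s × 1000 mL/L = 555.0 mL.
R = (PIP − Pplat)/V̇ = (42.1 − 20.7) / 0.75 = 21.4/0.75 = 28.533 cmH2O·s/L.
C = Vt/(Pplat − PEEP) = 555.0 / (20.7 − 2) = 555.0/18.7 = 29.679 mL/cmH2O.
τ = R × C = 28.533 × 0.02968 L/cmH2O = 0.8469 s.
t = −τ·ln(1 − 0.97) = −0.8469·ln(0.03) = 2.97 s.

2.97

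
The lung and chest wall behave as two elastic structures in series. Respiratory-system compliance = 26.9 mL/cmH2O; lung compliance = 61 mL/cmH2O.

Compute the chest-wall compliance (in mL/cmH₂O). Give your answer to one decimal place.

48.1

1/Ccw = 1/Crs − 1/CL.
1/Ccw = 1/26.9 − 1/61 = 0.02078.
Ccw = 48.123 mL/cmH2O.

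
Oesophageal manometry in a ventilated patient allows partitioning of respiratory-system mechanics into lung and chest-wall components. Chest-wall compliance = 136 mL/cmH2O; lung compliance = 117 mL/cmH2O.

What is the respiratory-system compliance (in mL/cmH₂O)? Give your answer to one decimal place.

Lung and chest wall are elastances in series: 1/Crs = 1/CL + 1/Ccw.
1/Crs = 1/117 + 1/136 = 0.0159.
Crs = 62.893 mL/cmH2O.

62.9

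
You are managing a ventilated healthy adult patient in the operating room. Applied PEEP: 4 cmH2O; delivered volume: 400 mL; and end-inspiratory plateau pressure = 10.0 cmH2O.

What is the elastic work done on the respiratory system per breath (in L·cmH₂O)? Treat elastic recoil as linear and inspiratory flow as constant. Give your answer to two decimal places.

Elastic work ≈ ½ × (Pplat − PEEP) × Vt = 0.5 × (10.0 − 4) × 0.400 L = 0.5 × 6.0 × 0.400 = 1.2 L·cmH2O.

1.20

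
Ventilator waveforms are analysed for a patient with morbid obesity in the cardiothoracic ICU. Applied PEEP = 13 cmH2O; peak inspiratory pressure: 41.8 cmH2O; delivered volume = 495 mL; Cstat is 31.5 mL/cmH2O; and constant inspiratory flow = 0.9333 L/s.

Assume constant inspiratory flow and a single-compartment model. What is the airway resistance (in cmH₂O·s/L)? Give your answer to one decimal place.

Equation of motion (constant flow): PIP = Vt/C + R·V̇ + PEEP.
R·V̇ = PIP − Vt/C − PEEP = 41.8 − 495/31.5 − 13 = 41.8 − 15.714 − 13 = 13.086 cmH2O.
R = 13.086 / 0.9333 = 14.021 cmH2O·s/L.

14.0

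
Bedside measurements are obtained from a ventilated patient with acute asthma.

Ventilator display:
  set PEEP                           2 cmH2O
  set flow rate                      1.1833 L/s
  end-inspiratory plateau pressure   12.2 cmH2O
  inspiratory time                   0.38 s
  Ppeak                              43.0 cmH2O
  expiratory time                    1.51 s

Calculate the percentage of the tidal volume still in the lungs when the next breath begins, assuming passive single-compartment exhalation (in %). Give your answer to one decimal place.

Vt = flow × Ti = 1.1833 L/s × 0.38 s × 1000 mL/L = 449.65 mL.
R = (PIP − Pplat)/V̇ = (43.0 − 12.2) / 1.1833 = 30.8/1.1833 = 26.029 cmH2O·s/L.
C = Vt/(Pplat − PEEP) = 449.65 / (12.2 − 2) = 449.65/10.2 = 44.083 mL/cmH2O.
τ = R × C = 26.029 × 0.04408 L/cmH2O = 1.147 s.
Fraction remaining at end-expiration = e^(−Te/τ) = e^(−1.51/1.147) = 0.2681 → 26.81%.

26.8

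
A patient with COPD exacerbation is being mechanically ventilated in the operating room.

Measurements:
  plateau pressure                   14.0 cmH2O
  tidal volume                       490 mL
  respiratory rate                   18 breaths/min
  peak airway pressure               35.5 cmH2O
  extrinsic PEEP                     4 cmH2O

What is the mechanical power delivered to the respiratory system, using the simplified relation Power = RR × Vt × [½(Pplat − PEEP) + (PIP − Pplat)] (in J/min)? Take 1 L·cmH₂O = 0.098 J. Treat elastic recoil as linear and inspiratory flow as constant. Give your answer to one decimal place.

22.9

Per-breath work = Vt × [½(Pplat−PEEP) + (PIP−Pplat)] = 0.490 × [0.5×10.0 + 21.5] = 0.490 × 26.5 = 12.985 L·cmH2O.
Power = 18 × 12.985 = 233.73 L·cmH2O/min.
× 0.098 J/(L·cmH2O) → 22.906 J/min.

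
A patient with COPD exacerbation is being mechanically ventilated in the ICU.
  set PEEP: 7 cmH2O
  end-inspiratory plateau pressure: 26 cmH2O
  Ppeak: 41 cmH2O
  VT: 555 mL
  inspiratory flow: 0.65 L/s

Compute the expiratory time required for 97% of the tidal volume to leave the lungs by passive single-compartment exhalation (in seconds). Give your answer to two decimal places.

R = (PIP − Pplat)/V̇ = (41 − 26) / 0.65 = 15.0/0.65 = 23.077 cmH2O·s/L.
C = Vt/(Pplat − PEEP) = 555.0 / (26 − 7) = 555.0/19.0 = 29.211 mL/cmH2O.
τ = R × C = 23.077 × 0.02921 L/cmH2O = 0.6741 s.
t = −τ·ln(1 − 0.97) = −0.6741·ln(0.03) = 2.364 s.

2.36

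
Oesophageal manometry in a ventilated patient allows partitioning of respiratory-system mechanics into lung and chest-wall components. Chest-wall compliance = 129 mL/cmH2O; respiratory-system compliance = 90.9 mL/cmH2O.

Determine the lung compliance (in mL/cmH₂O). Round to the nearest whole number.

1/CL = 1/Crs − 1/Ccw.
1/CL = 1/90.9 − 1/129 = 0.003249.
CL = 307.79 mL/cmH2O.

308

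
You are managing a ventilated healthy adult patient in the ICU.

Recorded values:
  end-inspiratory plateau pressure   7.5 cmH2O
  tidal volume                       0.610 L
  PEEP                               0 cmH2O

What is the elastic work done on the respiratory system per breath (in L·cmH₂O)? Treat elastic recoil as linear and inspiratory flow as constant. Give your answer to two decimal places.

2.29

Elastic work ≈ ½ × (Pplat − PEEP) × Vt = 0.5 × (7.5 − 0) × 0.610 L = 0.5 × 7.5 × 0.610 = 2.288 L·cmH2O.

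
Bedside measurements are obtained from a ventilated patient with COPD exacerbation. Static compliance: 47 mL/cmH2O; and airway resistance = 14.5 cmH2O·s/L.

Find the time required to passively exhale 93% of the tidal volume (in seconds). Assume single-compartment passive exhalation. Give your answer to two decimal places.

τ = R × C = 14.5 × 47 mL/cmH2O = 14.5 × 0.047 L/cmH2O = 0.6815 s.
Exhaled fraction f = 1 − e^(−t/τ) → t = −τ·ln(1 − f) = −0.6815·ln(0.07) = 1.812 s.

1.81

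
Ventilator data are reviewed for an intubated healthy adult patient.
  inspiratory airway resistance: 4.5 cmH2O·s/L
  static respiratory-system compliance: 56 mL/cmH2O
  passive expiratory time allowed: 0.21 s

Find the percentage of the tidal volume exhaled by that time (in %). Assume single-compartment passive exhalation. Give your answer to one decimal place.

56.5

τ = R × C = 4.5 × 56 mL/cmH2O = 4.5 × 0.056 L/cmH2O = 0.252 s.
Passive exhalation: V(t)/V₀ = e^(−t/τ) = e^(−0.21/0.252) = 0.4346.
Fraction exhaled = 1 − 0.4346 = 0.5654 → 56.54%.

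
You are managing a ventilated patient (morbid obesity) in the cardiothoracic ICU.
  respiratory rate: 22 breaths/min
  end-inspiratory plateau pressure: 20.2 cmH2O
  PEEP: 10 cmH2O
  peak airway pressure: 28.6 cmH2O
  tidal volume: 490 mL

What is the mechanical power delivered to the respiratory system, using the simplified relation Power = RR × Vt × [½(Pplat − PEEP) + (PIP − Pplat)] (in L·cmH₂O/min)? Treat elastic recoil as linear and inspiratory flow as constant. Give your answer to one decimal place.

145.5

Per-breath work = Vt × [½(Pplat−PEEP) + (PIP−Pplat)] = 0.490 × [0.5×10.2 + 8.4] = 0.490 × 13.5 = 6.615 L·cmH2O.
Power = 22 × 6.615 = 145.53 L·cmH2O/min.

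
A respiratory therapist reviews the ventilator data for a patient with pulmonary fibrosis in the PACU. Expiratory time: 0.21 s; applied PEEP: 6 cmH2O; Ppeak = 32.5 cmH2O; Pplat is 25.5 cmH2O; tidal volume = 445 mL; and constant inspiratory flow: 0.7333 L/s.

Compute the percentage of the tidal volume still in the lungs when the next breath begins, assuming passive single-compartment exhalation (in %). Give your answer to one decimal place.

R = (PIP − Pplat)/V̇ = (32.5 − 25.5) / 0.7333 = 7.0/0.7333 = 9.546 cmH2O·s/L.
C = Vt/(Pplat − PEEP) = 445.0 / (25.5 − 6) = 445.0/19.5 = 22.821 mL/cmH2O.
τ = R × C = 9.546 × 0.02282 L/cmH2O = 0.2178 s.
Fraction remaining at end-expiration = e^(−Te/τ) = e^(−0.21/0.2178) = 0.3813 → 38.13%.

38.1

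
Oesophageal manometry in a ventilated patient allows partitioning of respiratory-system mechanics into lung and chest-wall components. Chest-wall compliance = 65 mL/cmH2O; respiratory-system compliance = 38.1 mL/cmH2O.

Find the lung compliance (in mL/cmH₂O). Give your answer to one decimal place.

92.1

1/CL = 1/Crs − 1/Ccw.
1/CL = 1/38.1 − 1/65 = 0.01086.
CL = 92.081 mL/cmH2O.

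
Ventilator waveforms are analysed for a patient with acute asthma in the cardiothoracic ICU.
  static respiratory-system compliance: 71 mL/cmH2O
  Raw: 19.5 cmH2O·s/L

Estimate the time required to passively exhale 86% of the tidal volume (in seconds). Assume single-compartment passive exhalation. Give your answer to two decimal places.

2.72

τ = R × C = 19.5 × 71 mL/cmH2O = 19.5 × 0.071 L/cmH2O = 1.385 s.
Exhaled fraction f = 1 − e^(−t/τ) → t = −τ·ln(1 − f) = −1.385·ln(0.14) = 2.723 s.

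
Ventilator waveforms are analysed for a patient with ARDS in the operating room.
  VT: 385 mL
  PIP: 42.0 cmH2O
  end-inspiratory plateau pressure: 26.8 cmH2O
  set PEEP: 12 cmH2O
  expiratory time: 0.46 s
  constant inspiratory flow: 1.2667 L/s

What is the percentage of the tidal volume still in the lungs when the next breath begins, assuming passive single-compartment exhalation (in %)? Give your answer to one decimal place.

R = (PIP − Pplat)/V̇ = (42.0 − 26.8) / 1.2667 = 15.2/1.2667 = 12.0 cmH2O·s/L.
C = Vt/(Pplat − PEEP) = 385.0 / (26.8 − 12) = 385.0/14.8 = 26.014 mL/cmH2O.
τ = R × C = 12.0 × 0.02601 L/cmH2O = 0.3121 s.
Fraction remaining at end-expiration = e^(−Te/τ) = e^(−0.46/0.3121) = 0.229 → 22.9%.

22.9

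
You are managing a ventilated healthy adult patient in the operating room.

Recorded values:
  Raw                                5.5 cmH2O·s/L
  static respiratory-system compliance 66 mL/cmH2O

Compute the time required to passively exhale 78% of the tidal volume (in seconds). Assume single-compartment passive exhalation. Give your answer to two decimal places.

0.55

τ = R × C = 5.5 × 66 mL/cmH2O = 5.5 × 0.066 L/cmH2O = 0.363 s.
Exhaled fraction f = 1 − e^(−t/τ) → t = −τ·ln(1 − f) = −0.363·ln(0.22) = 0.5496 s.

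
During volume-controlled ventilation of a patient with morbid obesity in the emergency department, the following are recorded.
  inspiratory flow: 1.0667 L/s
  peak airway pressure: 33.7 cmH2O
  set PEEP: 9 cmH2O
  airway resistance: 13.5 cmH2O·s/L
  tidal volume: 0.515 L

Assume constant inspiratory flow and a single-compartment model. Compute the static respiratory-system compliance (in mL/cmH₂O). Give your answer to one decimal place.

50.0

Equation of motion (constant flow): PIP = Vt/C + R·V̇ + PEEP.
Vt/C = PIP − R·V̇ − PEEP = 33.7 − 13.5×1.0667 − 9 = 33.7 − 14.4 − 9 = 10.3 cmH2O.
C = Vt / 10.3 = 515 / 10.3 = 50.0 mL/cmH2O.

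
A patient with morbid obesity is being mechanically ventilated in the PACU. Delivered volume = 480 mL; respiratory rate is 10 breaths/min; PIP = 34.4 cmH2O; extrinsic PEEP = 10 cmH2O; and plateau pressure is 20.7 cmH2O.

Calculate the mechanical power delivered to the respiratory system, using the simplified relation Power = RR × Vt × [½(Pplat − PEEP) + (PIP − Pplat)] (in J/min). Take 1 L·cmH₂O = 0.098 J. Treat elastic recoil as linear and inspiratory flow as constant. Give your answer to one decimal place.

9.0

Per-breath work = Vt × [½(Pplat−PEEP) + (PIP−Pplat)] = 0.480 × [0.5×10.7 + 13.7] = 0.480 × 19.05 = 9.144 L·cmH2O.
Power = 10 × 9.144 = 91.44 L·cmH2O/min.
× 0.098 J/(L·cmH2O) → 8.961 J/min.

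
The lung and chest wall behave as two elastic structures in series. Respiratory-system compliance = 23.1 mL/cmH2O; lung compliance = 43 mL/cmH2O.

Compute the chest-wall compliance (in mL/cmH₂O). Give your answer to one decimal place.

49.9

1/Ccw = 1/Crs − 1/CL.
1/Ccw = 1/23.1 − 1/43 = 0.02003.
Ccw = 49.925 mL/cmH2O.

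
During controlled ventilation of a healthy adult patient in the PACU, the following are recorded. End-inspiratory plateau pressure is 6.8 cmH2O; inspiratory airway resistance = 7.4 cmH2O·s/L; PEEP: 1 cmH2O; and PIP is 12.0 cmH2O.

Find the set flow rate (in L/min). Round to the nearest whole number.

42

flow = (PIP − Pplat) / Raw = (12.0 − 6.8) / 7.4 = 0.7027 L/s × 60 = 42.162 L/min.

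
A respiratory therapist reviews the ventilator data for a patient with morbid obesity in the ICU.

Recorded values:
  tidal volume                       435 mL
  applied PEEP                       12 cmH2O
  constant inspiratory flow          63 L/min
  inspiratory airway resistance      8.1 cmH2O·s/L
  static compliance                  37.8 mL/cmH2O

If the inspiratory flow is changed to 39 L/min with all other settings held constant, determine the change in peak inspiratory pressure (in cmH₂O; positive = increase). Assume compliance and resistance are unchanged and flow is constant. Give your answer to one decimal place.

Flow: 63 L/min ÷ 60 = 1.05 L/s.
New flow: 39 L/min ÷ 60 = 0.65 L/s.
PIP = Vt/C + R·V̇ + PEEP (constant-flow equation of motion).
Only the resistive term changes: ΔPIP = R × ΔV̇ = 8.1 × (0.65 − 1.05) = 8.1 × -0.4 = -3.24 cmH2O.

-3.2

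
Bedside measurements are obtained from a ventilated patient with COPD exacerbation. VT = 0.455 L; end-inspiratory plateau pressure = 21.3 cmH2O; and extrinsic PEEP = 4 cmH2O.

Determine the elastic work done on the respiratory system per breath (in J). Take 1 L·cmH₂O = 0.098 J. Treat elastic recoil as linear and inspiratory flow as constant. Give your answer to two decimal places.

0.39

Elastic work ≈ ½ × (Pplat − PEEP) × Vt = 0.5 × (21.3 − 4) × 0.455 L = 0.5 × 17.3 × 0.455 = 3.936 L·cmH2O.
× 0.098 J/(L·cmH2O) → 0.3857 J.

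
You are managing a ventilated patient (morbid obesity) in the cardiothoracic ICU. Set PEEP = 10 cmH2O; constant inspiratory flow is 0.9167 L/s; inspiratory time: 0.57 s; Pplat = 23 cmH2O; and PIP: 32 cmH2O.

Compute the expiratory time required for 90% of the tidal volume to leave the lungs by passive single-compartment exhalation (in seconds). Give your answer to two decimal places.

0.91

Vt = flow × Ti = 0.9167 L/s × 0.57 s × 1000 mL/L = 522.52 mL.
R = (PIP − Pplat)/V̇ = (32 − 23) / 0.9167 = 9.0/0.9167 = 9.818 cmH2O·s/L.
C = Vt/(Pplat − PEEP) = 522.52 / (23 − 10) = 522.52/13.0 = 40.194 mL/cmH2O.
τ = R × C = 9.818 × 0.04019 L/cmH2O = 0.3946 s.
t = −τ·ln(1 − 0.90) = −0.3946·ln(0.1) = 0.9086 s.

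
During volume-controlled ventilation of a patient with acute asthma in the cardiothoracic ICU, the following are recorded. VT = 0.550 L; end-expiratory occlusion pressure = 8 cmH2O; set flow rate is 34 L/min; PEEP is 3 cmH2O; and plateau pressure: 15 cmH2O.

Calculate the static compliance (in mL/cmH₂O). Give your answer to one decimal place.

78.6

End-expiratory occlusion gives total PEEP = 8 cmH2O (intrinsic PEEP = 8 − 3 = 5). Use total PEEP for the elastic gradient.
Cstat = Vt / (Pplat − PEEPtotal) = 550 / (15 − 8) = 550 / 7.0 = 78.571 mL/cmH2O.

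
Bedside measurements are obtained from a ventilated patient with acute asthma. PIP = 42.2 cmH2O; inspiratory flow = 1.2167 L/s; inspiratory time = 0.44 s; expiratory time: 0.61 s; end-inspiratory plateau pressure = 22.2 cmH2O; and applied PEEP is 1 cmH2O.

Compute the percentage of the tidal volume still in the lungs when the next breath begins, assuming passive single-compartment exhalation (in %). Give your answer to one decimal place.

Vt = flow × Ti = 1.2167 L/s × 0.44 s × 1000 mL/L = 535.35 mL.
R = (PIP − Pplat)/V̇ = (42.2 − 22.2) / 1.2167 = 20.0/1.2167 = 16.438 cmH2O·s/L.
C = Vt/(Pplat − PEEP) = 535.35 / (22.2 − 1) = 535.35/21.2 = 25.252 mL/cmH2O.
τ = R × C = 16.438 × 0.02525 L/cmH2O = 0.4151 s.
Fraction remaining at end-expiration = e^(−Te/τ) = e^(−0.61/0.4151) = 0.23 → 23.0%.

23.0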